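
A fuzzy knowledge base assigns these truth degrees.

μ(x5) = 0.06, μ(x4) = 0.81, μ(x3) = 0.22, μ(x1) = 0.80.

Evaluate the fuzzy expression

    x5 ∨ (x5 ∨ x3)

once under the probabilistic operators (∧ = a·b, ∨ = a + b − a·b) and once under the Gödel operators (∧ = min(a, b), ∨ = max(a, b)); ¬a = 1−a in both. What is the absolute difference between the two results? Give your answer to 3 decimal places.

Under probabilistic:
  x5 ∨ x3 = a + b − a·b on (0.0600, 0.2200) = 0.2668
  x5 ∨ (x5 ∨ x3) = a + b − a·b on (0.0600, 0.2668) = 0.3108
  → value = 0.3108
Under Gödel:
  x5 ∨ x3 = max(a, b) on (0.06, 0.22) = 0.22
  x5 ∨ (x5 ∨ x3) = max(a, b) on (0.06, 0.22) = 0.22
  → value = 0.2200
|0.3108 − 0.2200| = 0.091

0.091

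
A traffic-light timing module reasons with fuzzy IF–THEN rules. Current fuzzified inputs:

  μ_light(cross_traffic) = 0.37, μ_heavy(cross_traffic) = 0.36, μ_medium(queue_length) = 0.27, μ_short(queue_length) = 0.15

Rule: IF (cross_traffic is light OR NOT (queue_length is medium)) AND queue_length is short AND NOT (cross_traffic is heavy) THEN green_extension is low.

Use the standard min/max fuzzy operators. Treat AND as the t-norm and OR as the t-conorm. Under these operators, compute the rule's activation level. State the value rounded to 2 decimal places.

0.15

firing strength: (light=0.37 OR ¬medium=1−0.27=0.73) = 0.73; AND[min(a, b)] with short=0.15, ¬heavy=1−0.36=0.64 → w = 0.15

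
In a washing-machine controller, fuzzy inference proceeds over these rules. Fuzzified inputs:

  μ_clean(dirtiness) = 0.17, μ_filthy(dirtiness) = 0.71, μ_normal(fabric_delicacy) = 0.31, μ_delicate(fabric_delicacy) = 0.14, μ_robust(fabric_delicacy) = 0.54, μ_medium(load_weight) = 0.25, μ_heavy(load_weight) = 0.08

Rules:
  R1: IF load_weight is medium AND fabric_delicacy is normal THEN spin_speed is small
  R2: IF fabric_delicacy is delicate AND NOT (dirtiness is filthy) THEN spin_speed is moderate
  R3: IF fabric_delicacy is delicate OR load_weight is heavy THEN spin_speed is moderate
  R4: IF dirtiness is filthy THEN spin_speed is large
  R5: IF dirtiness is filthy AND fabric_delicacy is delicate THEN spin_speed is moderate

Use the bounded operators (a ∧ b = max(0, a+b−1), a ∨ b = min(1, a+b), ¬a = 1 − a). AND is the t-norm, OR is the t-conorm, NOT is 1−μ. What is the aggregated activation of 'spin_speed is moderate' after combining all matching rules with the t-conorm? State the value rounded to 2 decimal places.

R1: medium=0.25, normal=0.31; AND[max(0, a+b−1)] → w = 0.00
R2: delicate=0.14, ¬filthy=1−0.71=0.29; AND[max(0, a+b−1)] → w = 0.00
R3: delicate=0.14, heavy=0.08; OR[min(1, a+b)] → w = 0.22
R4: filthy=0.71 → w = 0.71
R5: filthy=0.71, delicate=0.14; AND[max(0, a+b−1)] → w = 0.00
Rules with consequent 'moderate': {R2, R3, R5} → strengths 0.00, 0.22, 0.00
Aggregate via t-conorm [min(1, a+b)]: 0.22

0.22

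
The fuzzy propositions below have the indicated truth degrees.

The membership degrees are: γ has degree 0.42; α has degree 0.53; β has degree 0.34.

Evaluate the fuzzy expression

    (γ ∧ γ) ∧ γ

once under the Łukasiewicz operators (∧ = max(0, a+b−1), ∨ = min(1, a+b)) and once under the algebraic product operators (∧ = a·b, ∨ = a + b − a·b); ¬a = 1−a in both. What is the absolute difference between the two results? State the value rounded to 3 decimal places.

Under Łukasiewicz:
  γ ∧ γ = max(0, a+b−1) on (0.42, 0.42) = 0.00
  (γ ∧ γ) ∧ γ = max(0, a+b−1) on (0.00, 0.42) = 0.00
  → value = 0.0000
Under algebraic product:
  γ ∧ γ = a·b on (0.4200, 0.4200) = 0.1764
  (γ ∧ γ) ∧ γ = a·b on (0.1764, 0.4200) = 0.0741
  → value = 0.0741
|0.0000 − 0.0741| = 0.074

0.074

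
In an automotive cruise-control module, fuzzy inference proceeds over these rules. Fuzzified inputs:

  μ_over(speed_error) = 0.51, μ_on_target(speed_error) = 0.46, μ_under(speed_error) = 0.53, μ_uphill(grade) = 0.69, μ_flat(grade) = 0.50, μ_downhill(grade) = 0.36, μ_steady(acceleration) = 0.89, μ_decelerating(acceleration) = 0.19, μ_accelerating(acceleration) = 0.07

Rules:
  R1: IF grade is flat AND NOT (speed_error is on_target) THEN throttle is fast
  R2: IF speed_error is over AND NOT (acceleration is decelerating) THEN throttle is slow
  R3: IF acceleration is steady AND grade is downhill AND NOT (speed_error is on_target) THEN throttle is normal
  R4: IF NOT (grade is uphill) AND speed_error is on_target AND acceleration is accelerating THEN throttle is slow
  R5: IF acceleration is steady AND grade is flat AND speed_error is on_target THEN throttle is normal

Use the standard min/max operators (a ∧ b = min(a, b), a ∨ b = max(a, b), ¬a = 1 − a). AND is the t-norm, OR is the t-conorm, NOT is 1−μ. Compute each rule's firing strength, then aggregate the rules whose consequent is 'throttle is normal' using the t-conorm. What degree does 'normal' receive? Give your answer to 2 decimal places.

0.46

R1: flat=0.50, ¬on_target=1−0.46=0.54; AND[min(a, b)] → w = 0.50
R2: over=0.51, ¬decelerating=1−0.19=0.81; AND[min(a, b)] → w = 0.51
R3: steady=0.89, downhill=0.36, ¬on_target=1−0.46=0.54; AND[min(a, b)] → w = 0.36
R4: ¬uphill=1−0.69=0.31, on_target=0.46, accelerating=0.07; AND[min(a, b)] → w = 0.07
R5: steady=0.89, flat=0.50, on_target=0.46; AND[min(a, b)] → w = 0.46
Rules with consequent 'normal': {R3, R5} → strengths 0.36, 0.46
Aggregate via t-conorm [max(a, b)]: 0.46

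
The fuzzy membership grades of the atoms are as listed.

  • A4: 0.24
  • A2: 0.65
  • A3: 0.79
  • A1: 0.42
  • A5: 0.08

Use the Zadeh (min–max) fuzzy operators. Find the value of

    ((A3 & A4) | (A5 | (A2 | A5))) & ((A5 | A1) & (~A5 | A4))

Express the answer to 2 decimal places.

A3 & A4 = min(a, b) on (0.79, 0.24) = 0.24
A2 | A5 = max(a, b) on (0.65, 0.08) = 0.65
A5 | (A2 | A5) = max(a, b) on (0.08, 0.65) = 0.65
(A3 & A4) | (A5 | (A2 | A5)) = max(a, b) on (0.24, 0.65) = 0.65
A5 | A1 = max(a, b) on (0.08, 0.42) = 0.42
~A5 = 1 − 0.08 = 0.92
~A5 | A4 = max(a, b) on (0.92, 0.24) = 0.92
(A5 | A1) & (~A5 | A4) = min(a, b) on (0.42, 0.92) = 0.42
((A3 & A4) | (A5 | (A2 | A5))) & ((A5 | A1) & (~A5 | A4)) = min(a, b) on (0.65, 0.42) = 0.42

0.42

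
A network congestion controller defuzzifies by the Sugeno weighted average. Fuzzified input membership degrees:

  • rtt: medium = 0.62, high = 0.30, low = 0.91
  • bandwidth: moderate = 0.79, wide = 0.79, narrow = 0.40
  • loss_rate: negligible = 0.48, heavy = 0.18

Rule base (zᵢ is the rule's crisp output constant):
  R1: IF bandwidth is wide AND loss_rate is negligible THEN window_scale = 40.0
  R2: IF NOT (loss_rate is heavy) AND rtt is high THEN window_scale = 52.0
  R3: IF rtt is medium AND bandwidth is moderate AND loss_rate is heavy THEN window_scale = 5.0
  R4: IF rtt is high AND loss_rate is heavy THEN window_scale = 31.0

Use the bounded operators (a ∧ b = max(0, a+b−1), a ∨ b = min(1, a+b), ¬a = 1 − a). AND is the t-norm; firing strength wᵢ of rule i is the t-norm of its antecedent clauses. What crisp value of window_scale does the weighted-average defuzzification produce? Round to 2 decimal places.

R1 (z=40.0): wide=0.79, negligible=0.48; AND[max(0, a+b−1)] → w = 0.27
R2 (z=52.0): ¬heavy=1−0.18=0.82, high=0.30; AND[max(0, a+b−1)] → w = 0.12
R3 (z=5.0): medium=0.62, moderate=0.79, heavy=0.18; AND[max(0, a+b−1)] → w = 0.00
R4 (z=31.0): high=0.30, heavy=0.18; AND[max(0, a+b−1)] → w = 0.00
Weighted average = (0.27·40.0 + 0.12·52.0 + 0.00·5.0 + 0.00·31.0) / (0.27 + 0.12 + 0.00 + 0.00)
  = 17.0400 / 0.3900 = 43.69

43.69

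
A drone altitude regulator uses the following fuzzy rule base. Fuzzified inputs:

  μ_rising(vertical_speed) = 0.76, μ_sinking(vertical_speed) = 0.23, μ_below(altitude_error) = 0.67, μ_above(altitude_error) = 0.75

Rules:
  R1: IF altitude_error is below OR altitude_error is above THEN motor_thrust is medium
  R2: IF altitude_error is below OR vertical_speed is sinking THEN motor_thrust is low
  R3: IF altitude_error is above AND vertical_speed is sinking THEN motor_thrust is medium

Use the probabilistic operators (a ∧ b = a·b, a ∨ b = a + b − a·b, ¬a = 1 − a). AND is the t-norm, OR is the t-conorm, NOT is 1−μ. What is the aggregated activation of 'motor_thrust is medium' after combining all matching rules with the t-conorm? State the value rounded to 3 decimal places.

0.932

R1: below=0.67, above=0.75; OR[a + b − a·b] → w = 0.9175
R2: below=0.67, sinking=0.23; OR[a + b − a·b] → w = 0.7459
R3: above=0.75, sinking=0.23; AND[a·b] → w = 0.1725
Rules with consequent 'medium': {R1, R3} → strengths 0.9175, 0.1725
Aggregate via t-conorm [a + b − a·b]: 0.9317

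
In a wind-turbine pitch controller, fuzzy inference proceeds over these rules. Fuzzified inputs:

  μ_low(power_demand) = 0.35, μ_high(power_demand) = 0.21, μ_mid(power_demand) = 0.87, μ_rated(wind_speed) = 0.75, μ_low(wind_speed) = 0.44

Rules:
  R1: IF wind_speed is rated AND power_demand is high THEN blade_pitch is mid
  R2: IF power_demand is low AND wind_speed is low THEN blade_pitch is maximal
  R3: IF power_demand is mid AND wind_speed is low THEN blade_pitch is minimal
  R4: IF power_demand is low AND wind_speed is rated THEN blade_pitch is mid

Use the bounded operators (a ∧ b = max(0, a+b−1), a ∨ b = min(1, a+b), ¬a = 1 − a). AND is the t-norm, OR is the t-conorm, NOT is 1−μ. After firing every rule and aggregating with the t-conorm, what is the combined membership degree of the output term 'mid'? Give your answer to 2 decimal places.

R1: rated=0.75, high=0.21; AND[max(0, a+b−1)] → w = 0.00
R2: low=0.35, low=0.44; AND[max(0, a+b−1)] → w = 0.00
R3: mid=0.87, low=0.44; AND[max(0, a+b−1)] → w = 0.31
R4: low=0.35, rated=0.75; AND[max(0, a+b−1)] → w = 0.10
Rules with consequent 'mid': {R1, R4} → strengths 0.00, 0.10
Aggregate via t-conorm [min(1, a+b)]: 0.10

0.10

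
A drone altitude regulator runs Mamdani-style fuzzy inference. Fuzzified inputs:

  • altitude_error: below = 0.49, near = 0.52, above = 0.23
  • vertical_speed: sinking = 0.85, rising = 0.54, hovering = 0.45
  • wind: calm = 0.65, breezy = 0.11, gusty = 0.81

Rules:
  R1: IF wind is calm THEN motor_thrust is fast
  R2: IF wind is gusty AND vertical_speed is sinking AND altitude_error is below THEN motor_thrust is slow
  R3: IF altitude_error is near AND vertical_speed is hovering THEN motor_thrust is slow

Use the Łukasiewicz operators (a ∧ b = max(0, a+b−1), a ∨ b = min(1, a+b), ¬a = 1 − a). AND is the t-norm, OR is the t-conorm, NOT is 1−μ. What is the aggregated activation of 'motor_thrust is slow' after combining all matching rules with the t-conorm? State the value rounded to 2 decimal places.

0.15

R1: calm=0.65 → w = 0.65
R2: gusty=0.81, sinking=0.85, below=0.49; AND[max(0, a+b−1)] → w = 0.15
R3: near=0.52, hovering=0.45; AND[max(0, a+b−1)] → w = 0.00
Rules with consequent 'slow': {R2, R3} → strengths 0.15, 0.00
Aggregate via t-conorm [min(1, a+b)]: 0.15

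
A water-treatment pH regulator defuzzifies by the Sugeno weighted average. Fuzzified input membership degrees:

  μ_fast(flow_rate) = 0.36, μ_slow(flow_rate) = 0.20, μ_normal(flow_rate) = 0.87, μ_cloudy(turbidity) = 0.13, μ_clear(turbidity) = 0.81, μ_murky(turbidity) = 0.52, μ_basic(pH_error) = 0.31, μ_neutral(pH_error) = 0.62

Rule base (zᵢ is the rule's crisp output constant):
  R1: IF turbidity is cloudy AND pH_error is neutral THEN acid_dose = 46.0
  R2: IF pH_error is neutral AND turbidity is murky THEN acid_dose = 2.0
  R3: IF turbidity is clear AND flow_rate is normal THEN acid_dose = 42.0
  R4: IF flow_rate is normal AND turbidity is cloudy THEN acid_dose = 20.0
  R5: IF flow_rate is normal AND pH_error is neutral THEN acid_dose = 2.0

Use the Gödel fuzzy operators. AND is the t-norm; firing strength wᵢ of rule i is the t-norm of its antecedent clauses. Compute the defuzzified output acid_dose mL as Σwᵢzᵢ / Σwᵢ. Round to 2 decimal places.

20.31

R1 (z=46.0): cloudy=0.13, neutral=0.62; AND[min(a, b)] → w = 0.13
R2 (z=2.0): neutral=0.62, murky=0.52; AND[min(a, b)] → w = 0.52
R3 (z=42.0): clear=0.81, normal=0.87; AND[min(a, b)] → w = 0.81
R4 (z=20.0): normal=0.87, cloudy=0.13; AND[min(a, b)] → w = 0.13
R5 (z=2.0): normal=0.87, neutral=0.62; AND[min(a, b)] → w = 0.62
Weighted average = (0.13·46.0 + 0.52·2.0 + 0.81·42.0 + 0.13·20.0 + 0.62·2.0) / (0.13 + 0.52 + 0.81 + 0.13 + 0.62)
  = 44.8800 / 2.2100 = 20.31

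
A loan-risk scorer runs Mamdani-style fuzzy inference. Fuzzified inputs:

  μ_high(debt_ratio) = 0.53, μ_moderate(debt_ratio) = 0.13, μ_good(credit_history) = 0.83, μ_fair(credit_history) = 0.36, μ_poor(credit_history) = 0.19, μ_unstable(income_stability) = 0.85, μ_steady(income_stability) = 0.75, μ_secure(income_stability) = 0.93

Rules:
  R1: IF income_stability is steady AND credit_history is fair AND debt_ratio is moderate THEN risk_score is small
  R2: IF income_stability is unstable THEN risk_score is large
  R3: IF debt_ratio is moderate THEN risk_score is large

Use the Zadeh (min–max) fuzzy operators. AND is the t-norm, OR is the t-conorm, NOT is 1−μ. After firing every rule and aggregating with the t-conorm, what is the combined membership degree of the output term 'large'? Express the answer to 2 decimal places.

R1: steady=0.75, fair=0.36, moderate=0.13; AND[min(a, b)] → w = 0.13
R2: unstable=0.85 → w = 0.85
R3: moderate=0.13 → w = 0.13
Rules with consequent 'large': {R2, R3} → strengths 0.85, 0.13
Aggregate via t-conorm [max(a, b)]: 0.85

0.85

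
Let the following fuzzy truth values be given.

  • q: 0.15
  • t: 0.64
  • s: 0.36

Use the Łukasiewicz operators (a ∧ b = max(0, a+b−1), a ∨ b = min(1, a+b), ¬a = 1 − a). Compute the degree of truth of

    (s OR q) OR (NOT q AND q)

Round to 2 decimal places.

0.51

s OR q = min(1, a+b) on (0.36, 0.15) = 0.51
NOT q = 1 − 0.15 = 0.85
NOT q AND q = max(0, a+b−1) on (0.85, 0.15) = 0.00
(s OR q) OR (NOT q AND q) = min(1, a+b) on (0.51, 0.00) = 0.51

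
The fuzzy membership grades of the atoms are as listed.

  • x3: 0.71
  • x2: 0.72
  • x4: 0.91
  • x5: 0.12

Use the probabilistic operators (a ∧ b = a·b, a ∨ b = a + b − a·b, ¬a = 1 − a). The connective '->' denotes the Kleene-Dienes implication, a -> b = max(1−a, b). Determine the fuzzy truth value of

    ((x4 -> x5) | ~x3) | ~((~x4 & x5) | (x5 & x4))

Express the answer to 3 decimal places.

0.926

x4 -> x5  [Kleene-Dienes: max(1−a, b)] with a=0.9100, b=0.1200 → 0.1200
~x3 = 1 − 0.7100 = 0.2900
(x4 -> x5) | ~x3 = a + b − a·b on (0.1200, 0.2900) = 0.3752
~x4 = 1 − 0.9100 = 0.0900
~x4 & x5 = a·b on (0.0900, 0.1200) = 0.0108
x5 & x4 = a·b on (0.1200, 0.9100) = 0.1092
(~x4 & x5) | (x5 & x4) = a + b − a·b on (0.0108, 0.1092) = 0.1188
~((~x4 & x5) | (x5 & x4)) = 1 − 0.1188 = 0.8812
((x4 -> x5) | ~x3) | ~((~x4 & x5) | (x5 & x4)) = a + b − a·b on (0.3752, 0.8812) = 0.9258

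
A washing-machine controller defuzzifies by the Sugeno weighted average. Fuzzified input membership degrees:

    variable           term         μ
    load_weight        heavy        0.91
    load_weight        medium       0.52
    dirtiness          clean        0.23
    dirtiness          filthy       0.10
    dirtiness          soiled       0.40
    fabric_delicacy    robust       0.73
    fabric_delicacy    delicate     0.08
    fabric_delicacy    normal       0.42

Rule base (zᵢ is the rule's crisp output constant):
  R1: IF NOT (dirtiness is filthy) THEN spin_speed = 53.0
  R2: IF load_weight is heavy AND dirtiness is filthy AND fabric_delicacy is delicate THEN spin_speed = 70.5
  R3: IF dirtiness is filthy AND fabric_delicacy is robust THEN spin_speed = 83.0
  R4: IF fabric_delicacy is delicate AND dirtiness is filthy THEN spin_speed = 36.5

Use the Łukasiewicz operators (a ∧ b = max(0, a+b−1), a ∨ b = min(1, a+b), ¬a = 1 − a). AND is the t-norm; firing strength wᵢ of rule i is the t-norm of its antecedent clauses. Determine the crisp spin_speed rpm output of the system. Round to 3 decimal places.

R1 (z=53.0): ¬filthy=1−0.10=0.90 → w = 0.90
R2 (z=70.5): heavy=0.91, filthy=0.10, delicate=0.08; AND[max(0, a+b−1)] → w = 0.00
R3 (z=83.0): filthy=0.10, robust=0.73; AND[max(0, a+b−1)] → w = 0.00
R4 (z=36.5): delicate=0.08, filthy=0.10; AND[max(0, a+b−1)] → w = 0.00
Weighted average = (0.90·53.0 + 0.00·70.5 + 0.00·83.0 + 0.00·36.5) / (0.90 + 0.00 + 0.00 + 0.00)
  = 47.7000 / 0.9000 = 53.000

53.000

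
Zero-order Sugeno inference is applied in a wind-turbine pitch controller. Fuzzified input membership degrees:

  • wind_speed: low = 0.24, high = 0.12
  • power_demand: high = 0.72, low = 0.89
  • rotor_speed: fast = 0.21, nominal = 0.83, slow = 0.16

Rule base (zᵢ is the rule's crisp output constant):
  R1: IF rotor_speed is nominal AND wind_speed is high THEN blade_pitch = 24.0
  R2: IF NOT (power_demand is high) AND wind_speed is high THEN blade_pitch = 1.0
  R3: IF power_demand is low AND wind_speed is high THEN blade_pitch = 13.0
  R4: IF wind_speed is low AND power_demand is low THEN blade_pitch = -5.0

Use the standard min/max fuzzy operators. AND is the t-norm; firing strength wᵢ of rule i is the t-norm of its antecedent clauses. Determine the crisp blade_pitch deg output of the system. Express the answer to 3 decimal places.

5.600

R1 (z=24.0): nominal=0.83, high=0.12; AND[min(a, b)] → w = 0.12
R2 (z=1.0): ¬high=1−0.72=0.28, high=0.12; AND[min(a, b)] → w = 0.12
R3 (z=13.0): low=0.89, high=0.12; AND[min(a, b)] → w = 0.12
R4 (z=-5.0): low=0.24, low=0.89; AND[min(a, b)] → w = 0.24
Weighted average = (0.12·24.0 + 0.12·1.0 + 0.12·13.0 + 0.24·-5.0) / (0.12 + 0.12 + 0.12 + 0.24)
  = 3.3600 / 0.6000 = 5.600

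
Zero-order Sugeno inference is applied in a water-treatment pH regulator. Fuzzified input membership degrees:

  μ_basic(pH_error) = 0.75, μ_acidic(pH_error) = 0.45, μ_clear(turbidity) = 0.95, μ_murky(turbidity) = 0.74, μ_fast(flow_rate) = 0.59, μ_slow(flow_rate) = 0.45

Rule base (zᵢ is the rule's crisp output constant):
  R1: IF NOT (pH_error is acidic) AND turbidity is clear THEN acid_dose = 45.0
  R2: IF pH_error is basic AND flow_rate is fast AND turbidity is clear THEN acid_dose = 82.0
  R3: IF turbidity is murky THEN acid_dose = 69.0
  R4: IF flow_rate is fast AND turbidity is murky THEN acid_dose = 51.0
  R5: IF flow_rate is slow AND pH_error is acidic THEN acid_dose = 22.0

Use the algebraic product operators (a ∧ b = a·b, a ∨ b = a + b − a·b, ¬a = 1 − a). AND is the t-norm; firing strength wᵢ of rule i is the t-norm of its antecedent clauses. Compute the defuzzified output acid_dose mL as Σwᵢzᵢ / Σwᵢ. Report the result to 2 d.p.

R1 (z=45.0): ¬acidic=1−0.45=0.55, clear=0.95; AND[a·b] → w = 0.5225
R2 (z=82.0): basic=0.75, fast=0.59, clear=0.95; AND[a·b] → w = 0.4204
R3 (z=69.0): murky=0.74 → w = 0.7400
R4 (z=51.0): fast=0.59, murky=0.74; AND[a·b] → w = 0.4366
R5 (z=22.0): slow=0.45, acidic=0.45; AND[a·b] → w = 0.2025
Weighted average = (0.5225·45.0 + 0.4204·82.0 + 0.7400·69.0 + 0.4366·51.0 + 0.2025·22.0) / (0.5225 + 0.4204 + 0.7400 + 0.4366 + 0.2025)
  = 135.7648 / 2.3220 = 58.47

58.47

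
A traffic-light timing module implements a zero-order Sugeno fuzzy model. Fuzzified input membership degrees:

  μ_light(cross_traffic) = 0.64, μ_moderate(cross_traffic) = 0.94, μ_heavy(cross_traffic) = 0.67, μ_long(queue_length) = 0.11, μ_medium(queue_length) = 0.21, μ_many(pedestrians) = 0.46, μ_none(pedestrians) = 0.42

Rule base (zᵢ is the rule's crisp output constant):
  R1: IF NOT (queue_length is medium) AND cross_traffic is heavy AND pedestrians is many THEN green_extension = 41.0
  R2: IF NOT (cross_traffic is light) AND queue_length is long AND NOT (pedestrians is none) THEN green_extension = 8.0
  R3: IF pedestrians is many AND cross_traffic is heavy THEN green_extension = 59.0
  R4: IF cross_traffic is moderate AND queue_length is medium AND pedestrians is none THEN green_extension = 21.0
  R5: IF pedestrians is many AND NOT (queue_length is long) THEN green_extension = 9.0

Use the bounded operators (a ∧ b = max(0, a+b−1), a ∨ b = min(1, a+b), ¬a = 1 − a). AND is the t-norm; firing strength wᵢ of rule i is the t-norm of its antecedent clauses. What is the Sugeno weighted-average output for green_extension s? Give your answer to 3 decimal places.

22.542

R1 (z=41.0): ¬medium=1−0.21=0.79, heavy=0.67, many=0.46; AND[max(0, a+b−1)] → w = 0.00
R2 (z=8.0): ¬light=1−0.64=0.36, long=0.11, ¬none=1−0.42=0.58; AND[max(0, a+b−1)] → w = 0.00
R3 (z=59.0): many=0.46, heavy=0.67; AND[max(0, a+b−1)] → w = 0.13
R4 (z=21.0): moderate=0.94, medium=0.21, none=0.42; AND[max(0, a+b−1)] → w = 0.00
R5 (z=9.0): many=0.46, ¬long=1−0.11=0.89; AND[max(0, a+b−1)] → w = 0.35
Weighted average = (0.00·41.0 + 0.00·8.0 + 0.13·59.0 + 0.00·21.0 + 0.35·9.0) / (0.00 + 0.00 + 0.13 + 0.00 + 0.35)
  = 10.8200 / 0.4800 = 22.542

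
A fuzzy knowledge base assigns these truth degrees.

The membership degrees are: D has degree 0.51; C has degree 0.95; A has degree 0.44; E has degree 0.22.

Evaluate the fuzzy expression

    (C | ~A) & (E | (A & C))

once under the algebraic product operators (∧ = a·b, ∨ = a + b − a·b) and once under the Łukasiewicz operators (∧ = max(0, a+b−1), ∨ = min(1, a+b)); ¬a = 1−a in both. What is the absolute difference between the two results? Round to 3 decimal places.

Under algebraic product:
  ~A = 1 − 0.4400 = 0.5600
  C | ~A = a + b − a·b on (0.9500, 0.5600) = 0.9780
  A & C = a·b on (0.4400, 0.9500) = 0.4180
  E | (A & C) = a + b − a·b on (0.2200, 0.4180) = 0.5460
  (C | ~A) & (E | (A & C)) = a·b on (0.9780, 0.5460) = 0.5340
  → value = 0.5340
Under Łukasiewicz:
  ~A = 1 − 0.44 = 0.56
  C | ~A = min(1, a+b) on (0.95, 0.56) = 1.00
  A & C = max(0, a+b−1) on (0.44, 0.95) = 0.39
  E | (A & C) = min(1, a+b) on (0.22, 0.39) = 0.61
  (C | ~A) & (E | (A & C)) = max(0, a+b−1) on (1.00, 0.61) = 0.61
  → value = 0.6100
|0.5340 − 0.6100| = 0.076

0.076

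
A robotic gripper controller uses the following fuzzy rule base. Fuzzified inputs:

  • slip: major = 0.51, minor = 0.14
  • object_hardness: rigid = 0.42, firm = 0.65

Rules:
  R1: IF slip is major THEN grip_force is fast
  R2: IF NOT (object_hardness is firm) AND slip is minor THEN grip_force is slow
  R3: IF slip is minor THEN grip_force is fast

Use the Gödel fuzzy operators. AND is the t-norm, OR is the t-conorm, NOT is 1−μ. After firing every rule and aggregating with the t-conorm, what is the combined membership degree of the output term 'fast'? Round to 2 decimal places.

R1: major=0.51 → w = 0.51
R2: ¬firm=1−0.65=0.35, minor=0.14; AND[min(a, b)] → w = 0.14
R3: minor=0.14 → w = 0.14
Rules with consequent 'fast': {R1, R3} → strengths 0.51, 0.14
Aggregate via t-conorm [max(a, b)]: 0.51

0.51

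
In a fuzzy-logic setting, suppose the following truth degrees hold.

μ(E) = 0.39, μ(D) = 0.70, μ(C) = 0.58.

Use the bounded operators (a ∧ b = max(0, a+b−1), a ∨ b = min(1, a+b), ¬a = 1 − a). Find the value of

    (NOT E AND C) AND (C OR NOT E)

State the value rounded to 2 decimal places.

NOT E = 1 − 0.39 = 0.61
NOT E AND C = max(0, a+b−1) on (0.61, 0.58) = 0.19
NOT E = 1 − 0.39 = 0.61
C OR NOT E = min(1, a+b) on (0.58, 0.61) = 1.00
(NOT E AND C) AND (C OR NOT E) = max(0, a+b−1) on (0.19, 1.00) = 0.19

0.19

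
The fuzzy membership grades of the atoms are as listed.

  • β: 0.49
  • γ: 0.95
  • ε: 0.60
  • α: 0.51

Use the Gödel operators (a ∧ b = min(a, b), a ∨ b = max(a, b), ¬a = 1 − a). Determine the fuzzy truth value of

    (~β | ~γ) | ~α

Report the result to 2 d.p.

~β = 1 − 0.49 = 0.51
~γ = 1 − 0.95 = 0.05
~β | ~γ = max(a, b) on (0.51, 0.05) = 0.51
~α = 1 − 0.51 = 0.49
(~β | ~γ) | ~α = max(a, b) on (0.51, 0.49) = 0.51

0.51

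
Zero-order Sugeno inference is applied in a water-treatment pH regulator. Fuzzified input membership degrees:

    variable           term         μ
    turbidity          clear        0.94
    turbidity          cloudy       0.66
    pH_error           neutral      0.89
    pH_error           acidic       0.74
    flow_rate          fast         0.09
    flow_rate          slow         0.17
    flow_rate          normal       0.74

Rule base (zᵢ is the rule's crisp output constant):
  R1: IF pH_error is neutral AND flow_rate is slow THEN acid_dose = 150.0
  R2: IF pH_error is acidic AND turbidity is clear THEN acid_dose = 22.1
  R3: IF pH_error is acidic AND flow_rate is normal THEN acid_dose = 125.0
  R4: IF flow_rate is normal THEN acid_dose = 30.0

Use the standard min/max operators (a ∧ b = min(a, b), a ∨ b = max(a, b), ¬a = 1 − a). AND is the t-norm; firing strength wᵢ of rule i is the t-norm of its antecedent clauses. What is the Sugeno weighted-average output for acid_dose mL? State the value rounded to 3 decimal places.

R1 (z=150.0): neutral=0.89, slow=0.17; AND[min(a, b)] → w = 0.17
R2 (z=22.1): acidic=0.74, clear=0.94; AND[min(a, b)] → w = 0.74
R3 (z=125.0): acidic=0.74, normal=0.74; AND[min(a, b)] → w = 0.74
R4 (z=30.0): normal=0.74 → w = 0.74
Weighted average = (0.17·150.0 + 0.74·22.1 + 0.74·125.0 + 0.74·30.0) / (0.17 + 0.74 + 0.74 + 0.74)
  = 156.5540 / 2.3900 = 65.504

65.504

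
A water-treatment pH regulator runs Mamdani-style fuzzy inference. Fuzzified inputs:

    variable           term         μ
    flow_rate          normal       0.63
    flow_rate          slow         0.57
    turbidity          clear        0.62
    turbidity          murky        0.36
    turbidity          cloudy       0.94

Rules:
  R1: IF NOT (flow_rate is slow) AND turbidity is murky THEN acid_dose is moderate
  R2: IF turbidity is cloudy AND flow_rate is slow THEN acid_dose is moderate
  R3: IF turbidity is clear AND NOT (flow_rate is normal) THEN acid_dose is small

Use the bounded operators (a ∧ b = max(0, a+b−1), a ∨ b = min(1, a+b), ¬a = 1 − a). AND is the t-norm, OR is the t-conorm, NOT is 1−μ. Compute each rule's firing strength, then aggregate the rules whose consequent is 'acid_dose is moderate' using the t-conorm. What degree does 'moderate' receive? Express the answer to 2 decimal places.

R1: ¬slow=1−0.57=0.43, murky=0.36; AND[max(0, a+b−1)] → w = 0.00
R2: cloudy=0.94, slow=0.57; AND[max(0, a+b−1)] → w = 0.51
R3: clear=0.62, ¬normal=1−0.63=0.37; AND[max(0, a+b−1)] → w = 0.00
Rules with consequent 'moderate': {R1, R2} → strengths 0.00, 0.51
Aggregate via t-conorm [min(1, a+b)]: 0.51

0.51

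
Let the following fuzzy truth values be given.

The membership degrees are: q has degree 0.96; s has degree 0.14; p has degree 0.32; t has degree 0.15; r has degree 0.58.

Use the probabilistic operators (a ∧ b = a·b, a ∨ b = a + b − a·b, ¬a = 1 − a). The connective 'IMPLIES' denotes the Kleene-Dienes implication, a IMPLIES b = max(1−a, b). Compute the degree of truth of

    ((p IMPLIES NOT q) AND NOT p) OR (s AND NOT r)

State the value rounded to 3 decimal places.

0.494

NOT q = 1 − 0.9600 = 0.0400
p IMPLIES NOT q  [Kleene-Dienes: max(1−a, b)] with a=0.3200, b=0.0400 → 0.6800
NOT p = 1 − 0.3200 = 0.6800
(p IMPLIES NOT q) AND NOT p = a·b on (0.6800, 0.6800) = 0.4624
NOT r = 1 − 0.5800 = 0.4200
s AND NOT r = a·b on (0.1400, 0.4200) = 0.0588
((p IMPLIES NOT q) AND NOT p) OR (s AND NOT r) = a + b − a·b on (0.4624, 0.0588) = 0.4940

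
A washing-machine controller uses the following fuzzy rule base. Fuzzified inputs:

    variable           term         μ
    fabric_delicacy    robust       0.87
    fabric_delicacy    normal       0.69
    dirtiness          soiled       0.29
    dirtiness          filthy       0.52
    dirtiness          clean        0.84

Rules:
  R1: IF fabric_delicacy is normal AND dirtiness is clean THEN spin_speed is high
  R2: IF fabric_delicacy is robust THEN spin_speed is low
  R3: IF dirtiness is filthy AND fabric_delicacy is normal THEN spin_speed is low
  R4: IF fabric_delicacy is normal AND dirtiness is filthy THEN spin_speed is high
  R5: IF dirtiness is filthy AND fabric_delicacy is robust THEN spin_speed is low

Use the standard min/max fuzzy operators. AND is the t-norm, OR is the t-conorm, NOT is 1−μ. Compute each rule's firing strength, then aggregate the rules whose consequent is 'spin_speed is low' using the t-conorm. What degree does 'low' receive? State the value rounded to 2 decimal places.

0.87

R1: normal=0.69, clean=0.84; AND[min(a, b)] → w = 0.69
R2: robust=0.87 → w = 0.87
R3: filthy=0.52, normal=0.69; AND[min(a, b)] → w = 0.52
R4: normal=0.69, filthy=0.52; AND[min(a, b)] → w = 0.52
R5: filthy=0.52, robust=0.87; AND[min(a, b)] → w = 0.52
Rules with consequent 'low': {R2, R3, R5} → strengths 0.87, 0.52, 0.52
Aggregate via t-conorm [max(a, b)]: 0.87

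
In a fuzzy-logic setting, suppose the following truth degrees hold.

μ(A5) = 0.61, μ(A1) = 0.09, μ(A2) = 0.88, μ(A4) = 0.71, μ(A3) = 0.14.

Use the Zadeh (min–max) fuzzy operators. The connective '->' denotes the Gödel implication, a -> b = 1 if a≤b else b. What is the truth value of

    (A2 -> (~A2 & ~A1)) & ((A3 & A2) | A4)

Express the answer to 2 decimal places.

0.12

~A2 = 1 − 0.88 = 0.12
~A1 = 1 − 0.09 = 0.91
~A2 & ~A1 = min(a, b) on (0.12, 0.91) = 0.12
A2 -> (~A2 & ~A1)  [Gödel: 1 if a≤b else b] with a=0.88, b=0.12 → 0.12
A3 & A2 = min(a, b) on (0.14, 0.88) = 0.14
(A3 & A2) | A4 = max(a, b) on (0.14, 0.71) = 0.71
(A2 -> (~A2 & ~A1)) & ((A3 & A2) | A4) = min(a, b) on (0.12, 0.71) = 0.12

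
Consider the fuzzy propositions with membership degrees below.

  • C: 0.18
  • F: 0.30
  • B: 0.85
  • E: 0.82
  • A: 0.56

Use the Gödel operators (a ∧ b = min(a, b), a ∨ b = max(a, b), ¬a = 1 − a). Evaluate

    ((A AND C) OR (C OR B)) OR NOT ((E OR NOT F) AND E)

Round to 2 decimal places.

A AND C = min(a, b) on (0.56, 0.18) = 0.18
C OR B = max(a, b) on (0.18, 0.85) = 0.85
(A AND C) OR (C OR B) = max(a, b) on (0.18, 0.85) = 0.85
NOT F = 1 − 0.30 = 0.70
E OR NOT F = max(a, b) on (0.82, 0.70) = 0.82
(E OR NOT F) AND E = min(a, b) on (0.82, 0.82) = 0.82
NOT ((E OR NOT F) AND E) = 1 − 0.82 = 0.18
((A AND C) OR (C OR B)) OR NOT ((E OR NOT F) AND E) = max(a, b) on (0.85, 0.18) = 0.85

0.85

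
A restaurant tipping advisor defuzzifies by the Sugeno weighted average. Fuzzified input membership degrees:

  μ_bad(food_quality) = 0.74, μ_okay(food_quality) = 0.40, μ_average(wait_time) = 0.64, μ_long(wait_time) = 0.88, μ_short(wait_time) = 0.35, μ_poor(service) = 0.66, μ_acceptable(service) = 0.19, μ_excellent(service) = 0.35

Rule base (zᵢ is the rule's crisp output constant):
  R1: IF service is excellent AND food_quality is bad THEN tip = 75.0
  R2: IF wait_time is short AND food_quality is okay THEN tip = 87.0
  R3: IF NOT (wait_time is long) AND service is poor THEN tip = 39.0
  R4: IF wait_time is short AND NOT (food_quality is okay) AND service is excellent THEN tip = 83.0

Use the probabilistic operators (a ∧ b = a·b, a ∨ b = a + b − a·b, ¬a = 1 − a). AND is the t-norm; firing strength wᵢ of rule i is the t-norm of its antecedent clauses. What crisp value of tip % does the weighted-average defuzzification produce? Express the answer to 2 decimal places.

73.94

R1 (z=75.0): excellent=0.35, bad=0.74; AND[a·b] → w = 0.2590
R2 (z=87.0): short=0.35, okay=0.40; AND[a·b] → w = 0.1400
R3 (z=39.0): ¬long=1−0.88=0.12, poor=0.66; AND[a·b] → w = 0.0792
R4 (z=83.0): short=0.35, ¬okay=1−0.40=0.60, excellent=0.35; AND[a·b] → w = 0.0735
Weighted average = (0.2590·75.0 + 0.1400·87.0 + 0.0792·39.0 + 0.0735·83.0) / (0.2590 + 0.1400 + 0.0792 + 0.0735)
  = 40.7943 / 0.5517 = 73.94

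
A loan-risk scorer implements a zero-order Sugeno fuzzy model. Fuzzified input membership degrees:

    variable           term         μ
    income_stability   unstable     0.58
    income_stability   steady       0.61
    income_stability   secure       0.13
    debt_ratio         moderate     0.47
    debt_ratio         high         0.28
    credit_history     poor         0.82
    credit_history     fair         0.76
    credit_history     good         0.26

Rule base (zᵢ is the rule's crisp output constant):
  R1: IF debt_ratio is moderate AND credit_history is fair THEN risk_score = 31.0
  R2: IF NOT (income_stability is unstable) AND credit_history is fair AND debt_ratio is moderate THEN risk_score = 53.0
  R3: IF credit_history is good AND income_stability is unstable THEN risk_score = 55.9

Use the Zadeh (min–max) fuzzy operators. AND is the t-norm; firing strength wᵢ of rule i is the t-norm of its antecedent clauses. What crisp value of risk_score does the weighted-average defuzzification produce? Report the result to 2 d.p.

R1 (z=31.0): moderate=0.47, fair=0.76; AND[min(a, b)] → w = 0.47
R2 (z=53.0): ¬unstable=1−0.58=0.42, fair=0.76, moderate=0.47; AND[min(a, b)] → w = 0.42
R3 (z=55.9): good=0.26, unstable=0.58; AND[min(a, b)] → w = 0.26
Weighted average = (0.47·31.0 + 0.42·53.0 + 0.26·55.9) / (0.47 + 0.42 + 0.26)
  = 51.3640 / 1.1500 = 44.66

44.66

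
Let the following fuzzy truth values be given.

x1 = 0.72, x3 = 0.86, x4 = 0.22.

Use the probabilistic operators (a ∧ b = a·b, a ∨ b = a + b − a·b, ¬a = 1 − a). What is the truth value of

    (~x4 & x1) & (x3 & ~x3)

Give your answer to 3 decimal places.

~x4 = 1 − 0.2200 = 0.7800
~x4 & x1 = a·b on (0.7800, 0.7200) = 0.5616
~x3 = 1 − 0.8600 = 0.1400
x3 & ~x3 = a·b on (0.8600, 0.1400) = 0.1204
(~x4 & x1) & (x3 & ~x3) = a·b on (0.5616, 0.1204) = 0.0676

0.068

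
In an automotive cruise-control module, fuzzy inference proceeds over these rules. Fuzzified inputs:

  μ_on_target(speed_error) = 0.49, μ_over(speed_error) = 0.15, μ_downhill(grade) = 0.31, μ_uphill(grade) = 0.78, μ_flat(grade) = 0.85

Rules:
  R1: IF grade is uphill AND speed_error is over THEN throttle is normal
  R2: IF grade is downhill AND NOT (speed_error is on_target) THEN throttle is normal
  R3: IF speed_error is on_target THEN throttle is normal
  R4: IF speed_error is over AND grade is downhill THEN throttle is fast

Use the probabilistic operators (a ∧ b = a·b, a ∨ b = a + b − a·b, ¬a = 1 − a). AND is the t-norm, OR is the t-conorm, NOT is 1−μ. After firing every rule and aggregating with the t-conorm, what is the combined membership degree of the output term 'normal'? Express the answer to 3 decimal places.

R1: uphill=0.78, over=0.15; AND[a·b] → w = 0.1170
R2: downhill=0.31, ¬on_target=1−0.49=0.51; AND[a·b] → w = 0.1581
R3: on_target=0.49 → w = 0.4900
R4: over=0.15, downhill=0.31; AND[a·b] → w = 0.0465
Rules with consequent 'normal': {R1, R2, R3} → strengths 0.1170, 0.1581, 0.4900
Aggregate via t-conorm [a + b − a·b]: 0.6209

0.621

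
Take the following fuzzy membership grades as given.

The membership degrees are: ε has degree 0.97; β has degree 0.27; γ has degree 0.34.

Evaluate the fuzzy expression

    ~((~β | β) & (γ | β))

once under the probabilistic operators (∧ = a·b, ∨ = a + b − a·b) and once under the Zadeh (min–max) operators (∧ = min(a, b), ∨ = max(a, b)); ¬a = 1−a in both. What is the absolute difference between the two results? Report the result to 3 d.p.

Under probabilistic:
  ~β = 1 − 0.2700 = 0.7300
  ~β | β = a + b − a·b on (0.7300, 0.2700) = 0.8029
  γ | β = a + b − a·b on (0.3400, 0.2700) = 0.5182
  (~β | β) & (γ | β) = a·b on (0.8029, 0.5182) = 0.4161
  ~((~β | β) & (γ | β)) = 1 − 0.4161 = 0.5839
  → value = 0.5839
Under Zadeh (min–max):
  ~β = 1 − 0.27 = 0.73
  ~β | β = max(a, b) on (0.73, 0.27) = 0.73
  γ | β = max(a, b) on (0.34, 0.27) = 0.34
  (~β | β) & (γ | β) = min(a, b) on (0.73, 0.34) = 0.34
  ~((~β | β) & (γ | β)) = 1 − 0.34 = 0.66
  → value = 0.6600
|0.5839 − 0.6600| = 0.076

0.076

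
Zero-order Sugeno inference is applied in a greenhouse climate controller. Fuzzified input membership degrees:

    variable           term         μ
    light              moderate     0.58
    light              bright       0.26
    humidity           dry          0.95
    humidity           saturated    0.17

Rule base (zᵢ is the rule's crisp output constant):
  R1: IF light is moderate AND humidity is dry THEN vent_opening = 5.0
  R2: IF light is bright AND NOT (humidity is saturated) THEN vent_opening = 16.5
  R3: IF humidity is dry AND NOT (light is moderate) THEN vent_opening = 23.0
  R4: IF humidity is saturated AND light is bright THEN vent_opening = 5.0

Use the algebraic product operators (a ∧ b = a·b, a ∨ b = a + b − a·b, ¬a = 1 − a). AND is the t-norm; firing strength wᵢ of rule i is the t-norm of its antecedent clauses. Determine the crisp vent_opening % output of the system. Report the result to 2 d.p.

12.99

R1 (z=5.0): moderate=0.58, dry=0.95; AND[a·b] → w = 0.5510
R2 (z=16.5): bright=0.26, ¬saturated=1−0.17=0.83; AND[a·b] → w = 0.2158
R3 (z=23.0): dry=0.95, ¬moderate=1−0.58=0.42; AND[a·b] → w = 0.3990
R4 (z=5.0): saturated=0.17, bright=0.26; AND[a·b] → w = 0.0442
Weighted average = (0.5510·5.0 + 0.2158·16.5 + 0.3990·23.0 + 0.0442·5.0) / (0.5510 + 0.2158 + 0.3990 + 0.0442)
  = 15.7137 / 1.2100 = 12.99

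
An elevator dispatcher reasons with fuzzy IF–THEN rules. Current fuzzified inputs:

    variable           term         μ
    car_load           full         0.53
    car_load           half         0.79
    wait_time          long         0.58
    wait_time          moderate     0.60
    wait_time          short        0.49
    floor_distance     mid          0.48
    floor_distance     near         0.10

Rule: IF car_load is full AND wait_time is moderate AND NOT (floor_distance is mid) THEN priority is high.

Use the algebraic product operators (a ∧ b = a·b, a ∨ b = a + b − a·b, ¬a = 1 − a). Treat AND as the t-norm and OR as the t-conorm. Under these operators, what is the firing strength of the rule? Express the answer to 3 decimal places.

firing strength: full=0.53, moderate=0.60, ¬mid=1−0.48=0.52; AND[a·b] → w = 0.1654

0.165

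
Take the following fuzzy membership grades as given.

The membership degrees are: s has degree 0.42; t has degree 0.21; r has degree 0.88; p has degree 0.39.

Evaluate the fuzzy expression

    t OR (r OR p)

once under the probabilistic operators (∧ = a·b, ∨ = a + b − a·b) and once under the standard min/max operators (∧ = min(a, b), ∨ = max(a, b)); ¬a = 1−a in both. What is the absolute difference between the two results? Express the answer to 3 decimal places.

Under probabilistic:
  r OR p = a + b − a·b on (0.8800, 0.3900) = 0.9268
  t OR (r OR p) = a + b − a·b on (0.2100, 0.9268) = 0.9422
  → value = 0.9422
Under standard min/max:
  r OR p = max(a, b) on (0.88, 0.39) = 0.88
  t OR (r OR p) = max(a, b) on (0.21, 0.88) = 0.88
  → value = 0.8800
|0.9422 − 0.8800| = 0.062

0.062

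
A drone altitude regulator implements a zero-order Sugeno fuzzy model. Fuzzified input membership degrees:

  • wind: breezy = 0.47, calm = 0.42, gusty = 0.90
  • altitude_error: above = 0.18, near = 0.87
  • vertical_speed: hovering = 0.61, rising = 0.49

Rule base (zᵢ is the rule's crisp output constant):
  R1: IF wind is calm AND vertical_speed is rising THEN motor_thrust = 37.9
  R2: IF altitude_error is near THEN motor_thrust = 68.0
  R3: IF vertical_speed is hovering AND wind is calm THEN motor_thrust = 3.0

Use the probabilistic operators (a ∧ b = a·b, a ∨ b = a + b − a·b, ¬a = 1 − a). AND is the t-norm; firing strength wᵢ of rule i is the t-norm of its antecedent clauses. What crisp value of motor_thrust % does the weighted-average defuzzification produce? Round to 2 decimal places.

R1 (z=37.9): calm=0.42, rising=0.49; AND[a·b] → w = 0.2058
R2 (z=68.0): near=0.87 → w = 0.8700
R3 (z=3.0): hovering=0.61, calm=0.42; AND[a·b] → w = 0.2562
Weighted average = (0.2058·37.9 + 0.8700·68.0 + 0.2562·3.0) / (0.2058 + 0.8700 + 0.2562)
  = 67.7284 / 1.3320 = 50.85

50.85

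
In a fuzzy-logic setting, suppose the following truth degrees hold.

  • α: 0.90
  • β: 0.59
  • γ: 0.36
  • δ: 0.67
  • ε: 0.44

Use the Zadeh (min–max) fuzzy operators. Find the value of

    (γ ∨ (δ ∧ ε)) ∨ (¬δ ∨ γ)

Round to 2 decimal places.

δ ∧ ε = min(a, b) on (0.67, 0.44) = 0.44
γ ∨ (δ ∧ ε) = max(a, b) on (0.36, 0.44) = 0.44
¬δ = 1 − 0.67 = 0.33
¬δ ∨ γ = max(a, b) on (0.33, 0.36) = 0.36
(γ ∨ (δ ∧ ε)) ∨ (¬δ ∨ γ) = max(a, b) on (0.44, 0.36) = 0.44

0.44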